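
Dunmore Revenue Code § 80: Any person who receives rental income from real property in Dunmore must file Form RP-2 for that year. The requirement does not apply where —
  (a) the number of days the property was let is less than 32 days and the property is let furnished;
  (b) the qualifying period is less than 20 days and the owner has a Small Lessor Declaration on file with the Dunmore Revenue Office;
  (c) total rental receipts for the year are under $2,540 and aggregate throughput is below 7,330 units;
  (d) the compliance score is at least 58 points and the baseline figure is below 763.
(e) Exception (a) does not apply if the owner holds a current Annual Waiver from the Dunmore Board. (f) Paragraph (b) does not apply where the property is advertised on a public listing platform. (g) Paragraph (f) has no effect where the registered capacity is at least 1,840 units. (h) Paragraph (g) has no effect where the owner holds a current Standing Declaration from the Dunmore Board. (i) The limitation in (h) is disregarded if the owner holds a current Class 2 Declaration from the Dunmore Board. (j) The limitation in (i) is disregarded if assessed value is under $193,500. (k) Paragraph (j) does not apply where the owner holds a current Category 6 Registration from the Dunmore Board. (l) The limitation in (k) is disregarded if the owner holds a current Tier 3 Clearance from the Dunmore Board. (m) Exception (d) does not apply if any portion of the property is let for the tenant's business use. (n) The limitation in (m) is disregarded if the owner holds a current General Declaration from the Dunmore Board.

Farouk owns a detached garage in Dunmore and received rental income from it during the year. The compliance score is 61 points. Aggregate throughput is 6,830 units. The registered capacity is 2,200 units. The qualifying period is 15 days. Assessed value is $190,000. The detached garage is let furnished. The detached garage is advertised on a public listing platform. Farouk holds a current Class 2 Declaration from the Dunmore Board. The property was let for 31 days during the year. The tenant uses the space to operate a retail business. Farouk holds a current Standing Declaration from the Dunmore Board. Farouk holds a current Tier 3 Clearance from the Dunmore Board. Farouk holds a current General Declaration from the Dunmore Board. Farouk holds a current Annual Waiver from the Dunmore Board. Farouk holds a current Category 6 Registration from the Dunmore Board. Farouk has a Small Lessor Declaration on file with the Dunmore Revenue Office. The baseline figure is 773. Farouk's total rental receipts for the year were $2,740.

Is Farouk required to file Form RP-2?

Yes — Farouk must file Form RP-2.

All of (a)'s requirements are met (the number of days the property was let is 31 days, less than the 32 days limit; the property is let furnished). However, paragraph (e) must be considered: (e) applies — a current Annual Waiver is held. (a) is therefore removed.
Exception (b): the qualifying period is 15 days, less than the 20 days limit; a Small Lessor Declaration is on file — every condition holds. But: (f) operates against (b): the property is publicly advertised. (g) applies (the registered capacity is 2,200 units, meeting the 1,840 units threshold), but is overridden by (h): (h) applies — a current Standing Declaration is held. (i) would limit (h) — a current Class 2 Declaration is held — but (j) sets (i) aside: (j) applies — assessed value is $190,000, under the $193,500 limit. (k) applies (a current Category 6 Registration is held), but is set aside by (l): (l) operates against (k): a current Tier 3 Clearance is held. So (b) is unavailable.
Exception (c) requires that total rental receipts for the year are under $2,540; but total rental receipts for the year are $2,740, not under $2,540, so (c) is unavailable.
Exception (d) fails — the baseline figure is 773, not below 763.
No exception applies. The general rule governs.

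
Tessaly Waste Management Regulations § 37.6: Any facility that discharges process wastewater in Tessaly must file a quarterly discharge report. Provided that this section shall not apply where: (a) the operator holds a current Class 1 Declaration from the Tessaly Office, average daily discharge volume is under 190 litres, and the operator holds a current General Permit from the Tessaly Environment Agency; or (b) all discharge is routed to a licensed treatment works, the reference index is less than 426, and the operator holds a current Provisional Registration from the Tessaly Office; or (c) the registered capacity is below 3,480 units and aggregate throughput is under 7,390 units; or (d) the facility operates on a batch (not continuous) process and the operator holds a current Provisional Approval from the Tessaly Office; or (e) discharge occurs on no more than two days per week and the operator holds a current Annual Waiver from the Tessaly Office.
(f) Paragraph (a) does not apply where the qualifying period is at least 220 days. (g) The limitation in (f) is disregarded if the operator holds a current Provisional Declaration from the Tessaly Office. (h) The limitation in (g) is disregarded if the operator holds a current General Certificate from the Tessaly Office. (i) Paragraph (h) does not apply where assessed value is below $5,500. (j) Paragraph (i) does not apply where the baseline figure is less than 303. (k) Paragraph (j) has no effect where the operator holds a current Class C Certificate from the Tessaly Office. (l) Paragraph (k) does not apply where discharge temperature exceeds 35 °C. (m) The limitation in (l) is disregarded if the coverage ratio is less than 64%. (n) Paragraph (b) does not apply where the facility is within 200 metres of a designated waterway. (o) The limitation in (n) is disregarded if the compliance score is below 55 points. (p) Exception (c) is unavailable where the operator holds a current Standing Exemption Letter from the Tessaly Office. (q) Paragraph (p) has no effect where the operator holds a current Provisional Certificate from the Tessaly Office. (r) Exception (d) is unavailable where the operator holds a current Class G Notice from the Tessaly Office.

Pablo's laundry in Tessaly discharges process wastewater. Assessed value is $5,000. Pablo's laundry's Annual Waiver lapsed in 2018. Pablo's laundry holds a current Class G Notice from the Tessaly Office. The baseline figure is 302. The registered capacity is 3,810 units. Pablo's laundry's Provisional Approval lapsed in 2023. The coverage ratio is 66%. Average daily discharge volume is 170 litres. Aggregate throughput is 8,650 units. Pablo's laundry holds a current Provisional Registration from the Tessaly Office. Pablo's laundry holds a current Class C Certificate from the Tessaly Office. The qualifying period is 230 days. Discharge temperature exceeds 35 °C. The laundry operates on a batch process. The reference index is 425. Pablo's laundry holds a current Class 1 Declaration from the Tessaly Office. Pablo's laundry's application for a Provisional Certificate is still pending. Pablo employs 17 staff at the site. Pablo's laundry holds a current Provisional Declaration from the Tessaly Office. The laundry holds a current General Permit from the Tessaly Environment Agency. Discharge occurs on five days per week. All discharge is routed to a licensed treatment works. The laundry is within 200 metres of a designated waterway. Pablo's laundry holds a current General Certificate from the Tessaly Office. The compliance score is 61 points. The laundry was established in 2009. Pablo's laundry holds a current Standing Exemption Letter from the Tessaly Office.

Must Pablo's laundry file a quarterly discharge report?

All of (a)'s requirements are met (a current Class 1 Declaration is held; average daily discharge volume is 170 litres, under the 190 litres limit; a current General Permit is held). However, paragraphs (f)–(m) must be considered: (f) is engaged — the qualifying period is 230 days, meeting the 220 days threshold. (g) is engaged (a current Provisional Declaration is held), but is itself disapplied by (h): (h) is engaged — a current General Certificate is held. (i) is triggered (assessed value is $5,000, below the $5,500 limit), but is itself disapplied by (j): (j) operates against (i): the baseline figure is 302, less than the 303 limit. (k) would limit (j) — a current Class C Certificate is held — but (l) sets (k) aside: (l) operates against (k): discharge temperature exceeds 35 °C. (m) is not triggered (the coverage ratio is 66%, not less than 64%), so (l) stands. Exception (a) does not apply.
Exception (b): discharge is routed to a licensed treatment works; the reference index is 425, less than the 426 limit; a current Provisional Registration is held — every condition holds. However, paragraphs (n)–(o) must be considered: (n) operates against (b): the laundry is within 200 m of a designated waterway. (o), which would lift (n), does not operate here — the compliance score is 61 points, not below 55 points. (b) is therefore removed.
Exception (c) does not apply: the registered capacity is 3,810 units, not below 3,480 units.
Exception (d) requires that the operator holds a current Provisional Approval from the Tessaly Office; but no current Provisional Approval is held, so (d) is unavailable.
Exception (e) requires that discharge occurs on no more than two days per week; but discharge occurs on five days per week, so (e) is unavailable.
None of the exceptions is available; § 37.6 applies in full.

Yes — Pablo's laundry must file a quarterly discharge report.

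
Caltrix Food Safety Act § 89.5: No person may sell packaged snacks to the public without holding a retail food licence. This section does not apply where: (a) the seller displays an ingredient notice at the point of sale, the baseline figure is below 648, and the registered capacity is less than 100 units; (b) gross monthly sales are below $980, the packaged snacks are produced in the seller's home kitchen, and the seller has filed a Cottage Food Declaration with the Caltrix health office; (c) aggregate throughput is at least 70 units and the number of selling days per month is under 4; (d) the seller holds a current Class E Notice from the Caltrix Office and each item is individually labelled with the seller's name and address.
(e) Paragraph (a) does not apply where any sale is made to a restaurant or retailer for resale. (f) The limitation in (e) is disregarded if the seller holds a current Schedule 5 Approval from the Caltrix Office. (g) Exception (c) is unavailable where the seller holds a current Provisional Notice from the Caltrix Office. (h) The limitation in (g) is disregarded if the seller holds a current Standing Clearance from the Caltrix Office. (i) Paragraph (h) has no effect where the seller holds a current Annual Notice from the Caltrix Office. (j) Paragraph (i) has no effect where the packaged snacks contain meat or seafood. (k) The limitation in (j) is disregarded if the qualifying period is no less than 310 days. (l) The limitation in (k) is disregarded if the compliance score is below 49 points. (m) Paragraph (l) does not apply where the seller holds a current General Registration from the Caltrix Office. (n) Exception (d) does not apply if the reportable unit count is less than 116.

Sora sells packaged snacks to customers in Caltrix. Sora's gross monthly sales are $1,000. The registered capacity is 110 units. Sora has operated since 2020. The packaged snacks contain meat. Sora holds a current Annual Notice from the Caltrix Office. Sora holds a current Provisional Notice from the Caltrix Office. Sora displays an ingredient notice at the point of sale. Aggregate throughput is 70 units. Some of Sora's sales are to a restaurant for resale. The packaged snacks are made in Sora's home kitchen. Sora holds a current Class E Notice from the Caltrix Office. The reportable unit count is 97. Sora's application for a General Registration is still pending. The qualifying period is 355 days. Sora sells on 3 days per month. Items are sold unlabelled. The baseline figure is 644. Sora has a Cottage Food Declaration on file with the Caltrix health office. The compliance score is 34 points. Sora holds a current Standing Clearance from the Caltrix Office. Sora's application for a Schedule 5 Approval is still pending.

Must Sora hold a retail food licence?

Exception (a) does not apply: the registered capacity is 110 units, not less than 100 units.
Exception (b) fails — gross monthly sales are $1,000, not below $980.
Exception (c) is satisfied on its face — aggregate throughput is 70 units, meeting the 70 units threshold; the number of selling days per month is 3, under the 4 limit. Applying paragraphs (g)–(m): (g) would limit (c) — a current Provisional Notice is held — but (h) sets (g) aside: (h) operates against (g): a current Standing Clearance is held. (i) would limit (h) — a current Annual Notice is held — but (j) sets (i) aside: (j) applies — the packaged snacks contain meat. (k) operates (the qualifying period is 355 days, meeting the 310 days threshold), but is displaced by (l): (l) applies — the compliance score is 34 points, below the 49 points limit. (m) is not triggered (the General Registration is not current), so (l) stands. So (c) applies.
Exception (d) fails — items are sold unlabelled.

No — exception (c) applies; Sora is not required to hold a retail food licence.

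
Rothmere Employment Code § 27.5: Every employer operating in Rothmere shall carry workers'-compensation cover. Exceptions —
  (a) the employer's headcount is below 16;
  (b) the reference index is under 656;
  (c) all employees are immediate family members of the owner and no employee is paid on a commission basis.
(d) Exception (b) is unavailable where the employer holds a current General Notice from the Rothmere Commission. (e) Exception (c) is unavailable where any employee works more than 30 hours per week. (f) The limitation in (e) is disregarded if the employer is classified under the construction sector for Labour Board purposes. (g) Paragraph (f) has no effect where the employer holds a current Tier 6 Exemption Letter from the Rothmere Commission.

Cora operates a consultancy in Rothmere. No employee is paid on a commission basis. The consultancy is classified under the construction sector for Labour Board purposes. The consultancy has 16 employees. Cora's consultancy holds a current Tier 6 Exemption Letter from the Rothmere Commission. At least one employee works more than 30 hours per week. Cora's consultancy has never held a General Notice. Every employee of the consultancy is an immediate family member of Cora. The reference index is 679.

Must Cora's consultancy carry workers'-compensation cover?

Exception (a) does not apply: the employer's headcount is 16, not below 16.
Exception (b) fails — the reference index is 679, not under 656.
Exception (c) is satisfied on its face — every employee is an immediate family member; no employee is paid on commission. However, paragraphs (e)–(g) must be considered: (e) applies — at least one employee exceeds 30 hours/week. (f) applies (the consultancy is classified under the construction sector), but is overridden by (g): (g) is engaged — a current Tier 6 Exemption Letter is held. So (c) is unavailable.
No exception displaces § 27.5.

Yes — Cora's consultancy must carry workers'-compensation cover.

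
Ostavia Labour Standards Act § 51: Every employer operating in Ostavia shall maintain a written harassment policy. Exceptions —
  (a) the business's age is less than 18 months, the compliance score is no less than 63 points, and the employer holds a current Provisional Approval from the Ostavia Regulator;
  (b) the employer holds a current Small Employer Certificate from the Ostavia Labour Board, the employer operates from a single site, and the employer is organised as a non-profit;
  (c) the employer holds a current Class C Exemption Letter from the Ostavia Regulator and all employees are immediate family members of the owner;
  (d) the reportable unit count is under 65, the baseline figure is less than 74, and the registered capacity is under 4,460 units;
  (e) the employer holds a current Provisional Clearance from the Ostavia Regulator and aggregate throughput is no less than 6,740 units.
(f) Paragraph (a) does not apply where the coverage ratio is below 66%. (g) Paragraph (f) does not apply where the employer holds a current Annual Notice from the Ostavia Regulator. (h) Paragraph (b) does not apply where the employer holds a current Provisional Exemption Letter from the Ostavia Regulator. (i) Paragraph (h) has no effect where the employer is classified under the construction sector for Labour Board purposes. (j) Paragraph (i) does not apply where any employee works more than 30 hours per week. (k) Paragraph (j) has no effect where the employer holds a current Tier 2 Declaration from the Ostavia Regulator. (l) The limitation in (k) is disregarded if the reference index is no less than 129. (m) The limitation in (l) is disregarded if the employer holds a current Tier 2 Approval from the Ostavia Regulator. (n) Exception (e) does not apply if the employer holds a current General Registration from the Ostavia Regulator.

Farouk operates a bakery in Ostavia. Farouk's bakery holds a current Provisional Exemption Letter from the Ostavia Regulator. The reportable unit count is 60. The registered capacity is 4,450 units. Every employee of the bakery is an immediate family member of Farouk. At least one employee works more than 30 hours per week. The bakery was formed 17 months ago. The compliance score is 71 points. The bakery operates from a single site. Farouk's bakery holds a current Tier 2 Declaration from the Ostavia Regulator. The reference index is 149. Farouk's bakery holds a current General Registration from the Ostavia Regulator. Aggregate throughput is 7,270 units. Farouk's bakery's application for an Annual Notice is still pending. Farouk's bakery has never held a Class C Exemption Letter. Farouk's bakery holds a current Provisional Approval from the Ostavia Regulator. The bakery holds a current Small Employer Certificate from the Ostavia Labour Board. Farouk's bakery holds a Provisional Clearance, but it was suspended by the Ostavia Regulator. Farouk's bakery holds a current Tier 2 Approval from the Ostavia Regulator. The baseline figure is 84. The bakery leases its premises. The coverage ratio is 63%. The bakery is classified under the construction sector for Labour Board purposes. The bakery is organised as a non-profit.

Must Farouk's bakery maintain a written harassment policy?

Exception (a)'s conditions are all satisfied: the business's age is 17 months, less than the 18 months limit; the compliance score is 71 points, meeting the 63 points threshold; a current Provisional Approval is held. But: (f) is triggered — the coverage ratio is 63%, below the 66% limit. (g) is not engaged (no current Annual Notice is held), so (f) stands. (a) is therefore removed.
Exception (b)'s conditions are all satisfied: a current Small Employer Certificate is held; the employer operates from a single site; the employer is a non-profit. As to paragraphs (h)–(m): (h) would limit (b) — a current Provisional Exemption Letter is held — but (i) sets (h) aside: (i) applies — the bakery is classified under the construction sector. (j) is engaged (at least one employee exceeds 30 hours/week), but is overridden by (k): (k) is engaged — a current Tier 2 Declaration is held. (l) would limit (k) — the reference index is 149, meeting the 129 threshold — but (m) sets (l) aside: (m) operates against (l): a current Tier 2 Approval is held. (b) remains available.
Exception (c) requires that the employer holds a current Class C Exemption Letter from the Ostavia Regulator; but there is no Class C Exemption Letter in force, so (c) is unavailable.
Exception (d) does not apply: the baseline figure is 84, not less than 74.
Exception (e) does not apply: the Provisional Clearance is not current.

No — exception (b) applies; Farouk's bakery is not required to maintain a written harassment policy.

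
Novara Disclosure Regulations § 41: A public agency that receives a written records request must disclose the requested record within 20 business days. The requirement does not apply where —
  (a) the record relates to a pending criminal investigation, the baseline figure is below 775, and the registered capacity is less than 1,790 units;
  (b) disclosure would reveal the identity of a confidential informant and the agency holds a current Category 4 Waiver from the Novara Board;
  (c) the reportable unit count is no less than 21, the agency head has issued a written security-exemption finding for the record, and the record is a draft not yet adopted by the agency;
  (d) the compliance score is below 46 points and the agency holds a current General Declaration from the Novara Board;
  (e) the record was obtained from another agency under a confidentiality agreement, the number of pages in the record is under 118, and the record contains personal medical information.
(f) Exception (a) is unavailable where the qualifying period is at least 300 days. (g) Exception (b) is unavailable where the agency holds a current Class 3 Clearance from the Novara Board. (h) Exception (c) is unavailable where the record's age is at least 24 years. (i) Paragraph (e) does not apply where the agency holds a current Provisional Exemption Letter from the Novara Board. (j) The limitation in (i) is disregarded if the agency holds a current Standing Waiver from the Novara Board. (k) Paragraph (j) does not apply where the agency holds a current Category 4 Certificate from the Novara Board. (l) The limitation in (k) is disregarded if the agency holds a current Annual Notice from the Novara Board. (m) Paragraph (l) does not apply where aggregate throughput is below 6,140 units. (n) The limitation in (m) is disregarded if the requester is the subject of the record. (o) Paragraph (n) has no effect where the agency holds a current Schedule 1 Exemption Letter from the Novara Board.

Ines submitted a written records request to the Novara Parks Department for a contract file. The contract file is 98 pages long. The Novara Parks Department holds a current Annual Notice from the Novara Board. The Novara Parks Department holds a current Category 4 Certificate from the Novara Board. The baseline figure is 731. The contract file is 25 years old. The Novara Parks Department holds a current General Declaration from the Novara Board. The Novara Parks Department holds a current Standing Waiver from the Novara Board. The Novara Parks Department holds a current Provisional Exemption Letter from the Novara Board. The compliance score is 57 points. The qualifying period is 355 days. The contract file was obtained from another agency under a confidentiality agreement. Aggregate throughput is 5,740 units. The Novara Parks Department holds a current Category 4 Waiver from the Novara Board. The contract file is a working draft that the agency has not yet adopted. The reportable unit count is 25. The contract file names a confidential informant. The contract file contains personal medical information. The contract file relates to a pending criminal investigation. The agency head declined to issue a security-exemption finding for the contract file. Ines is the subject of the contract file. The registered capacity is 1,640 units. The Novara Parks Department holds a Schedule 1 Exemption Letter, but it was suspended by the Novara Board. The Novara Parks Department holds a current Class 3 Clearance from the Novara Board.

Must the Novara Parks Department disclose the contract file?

No — exception (e) applies; the Novara Parks Department is not required to disclose the contract file.

All of (a)'s requirements are met (the contract file relates to a pending investigation; the baseline figure is 731, below the 775 limit; the registered capacity is 1,640 units, less than the 1,790 units limit). But: (f) operates against (a): the qualifying period is 355 days, meeting the 300 days threshold. (a) is therefore removed.
All of (b)'s requirements are met (the contract file names a confidential informant; a current Category 4 Waiver is held). Turning to paragraph (g): (g) operates — a current Class 3 Clearance is held. So (b) is unavailable.
Exception (c) requires that the agency head has issued a written security-exemption finding for the record; but the agency head declined to issue a security-exemption finding, so (c) is unavailable.
Exception (d) fails — the compliance score is 57 points, not below 46 points.
Exception (e)'s conditions are all satisfied: the contract file was obtained under a confidentiality agreement; the number of pages in the record is 98, under the 118 limit; the contract file contains personal medical information. As to paragraphs (i)–(o): (i) would limit (e) — a current Provisional Exemption Letter is held — but (j) sets (i) aside: (j) is engaged — a current Standing Waiver is held. (k) operates (a current Category 4 Certificate is held), but is overridden by (l): (l) operates against (k): a current Annual Notice is held. (m) applies (aggregate throughput is 5,740 units, below the 6,140 units limit), but is itself disapplied by (n): (n) is triggered — Ines is the subject of the contract file. (o), which would lift (n), does not operate here — there is no Schedule 1 Exemption Letter in force. (e) remains available.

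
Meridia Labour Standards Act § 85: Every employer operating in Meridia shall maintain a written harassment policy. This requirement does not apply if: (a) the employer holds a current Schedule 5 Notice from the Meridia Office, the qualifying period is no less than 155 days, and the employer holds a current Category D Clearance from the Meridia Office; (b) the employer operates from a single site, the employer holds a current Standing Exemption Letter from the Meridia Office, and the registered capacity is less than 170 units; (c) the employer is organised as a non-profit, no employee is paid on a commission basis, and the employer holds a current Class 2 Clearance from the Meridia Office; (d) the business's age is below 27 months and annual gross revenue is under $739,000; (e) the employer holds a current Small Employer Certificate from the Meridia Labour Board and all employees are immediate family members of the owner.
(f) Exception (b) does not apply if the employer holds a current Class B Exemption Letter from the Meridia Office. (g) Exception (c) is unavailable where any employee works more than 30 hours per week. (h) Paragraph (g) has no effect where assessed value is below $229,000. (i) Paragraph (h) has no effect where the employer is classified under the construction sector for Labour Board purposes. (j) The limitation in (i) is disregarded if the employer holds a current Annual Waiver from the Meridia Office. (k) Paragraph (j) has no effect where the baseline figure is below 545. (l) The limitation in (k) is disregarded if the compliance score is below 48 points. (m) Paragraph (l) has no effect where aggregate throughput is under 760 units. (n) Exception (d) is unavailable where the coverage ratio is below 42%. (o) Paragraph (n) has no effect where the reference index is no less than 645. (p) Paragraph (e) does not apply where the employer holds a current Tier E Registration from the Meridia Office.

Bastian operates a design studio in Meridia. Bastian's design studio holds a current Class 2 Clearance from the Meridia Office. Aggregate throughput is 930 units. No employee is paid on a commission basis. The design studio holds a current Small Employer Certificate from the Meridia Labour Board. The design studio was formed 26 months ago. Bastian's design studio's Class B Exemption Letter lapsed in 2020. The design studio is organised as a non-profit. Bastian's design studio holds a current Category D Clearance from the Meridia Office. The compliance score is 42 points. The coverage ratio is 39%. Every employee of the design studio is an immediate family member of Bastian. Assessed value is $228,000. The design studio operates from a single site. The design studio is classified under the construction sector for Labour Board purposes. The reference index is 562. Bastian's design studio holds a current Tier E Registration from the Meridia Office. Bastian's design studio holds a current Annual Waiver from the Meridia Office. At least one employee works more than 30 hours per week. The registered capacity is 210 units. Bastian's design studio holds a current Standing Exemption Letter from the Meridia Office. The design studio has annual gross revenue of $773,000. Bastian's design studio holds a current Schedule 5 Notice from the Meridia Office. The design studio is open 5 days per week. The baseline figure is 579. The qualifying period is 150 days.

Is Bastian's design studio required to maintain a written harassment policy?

No — exception (c) applies; Bastian's design studio is not required to maintain a written harassment policy.

Exception (a) does not apply: the qualifying period is 150 days, short of 155 days.
Exception (b) requires that the registered capacity is less than 170 units; but the registered capacity is 210 units, not less than 170 units, so (b) is unavailable.
Exception (c): the employer is a non-profit; no employee is paid on commission; a current Class 2 Clearance is held — every condition holds. As to paragraphs (g)–(m): (g) is engaged (at least one employee exceeds 30 hours/week), but is overridden by (h): (h) is engaged — assessed value is $228,000, below the $229,000 limit. (i) is triggered (the design studio is classified under the construction sector), but is overridden by (j): (j) operates against (i): a current Annual Waiver is held. (k) is inapplicable (the baseline figure is 579, not below 545), so (j) stands. So (c) applies.
Exception (d) does not apply: annual gross revenue is $773,000, not under $739,000.
Exception (e): a current Small Employer Certificate is held; every employee is an immediate family member — every condition holds. But applying paragraph (p): (p) applies — a current Tier E Registration is held. (e) is therefore removed.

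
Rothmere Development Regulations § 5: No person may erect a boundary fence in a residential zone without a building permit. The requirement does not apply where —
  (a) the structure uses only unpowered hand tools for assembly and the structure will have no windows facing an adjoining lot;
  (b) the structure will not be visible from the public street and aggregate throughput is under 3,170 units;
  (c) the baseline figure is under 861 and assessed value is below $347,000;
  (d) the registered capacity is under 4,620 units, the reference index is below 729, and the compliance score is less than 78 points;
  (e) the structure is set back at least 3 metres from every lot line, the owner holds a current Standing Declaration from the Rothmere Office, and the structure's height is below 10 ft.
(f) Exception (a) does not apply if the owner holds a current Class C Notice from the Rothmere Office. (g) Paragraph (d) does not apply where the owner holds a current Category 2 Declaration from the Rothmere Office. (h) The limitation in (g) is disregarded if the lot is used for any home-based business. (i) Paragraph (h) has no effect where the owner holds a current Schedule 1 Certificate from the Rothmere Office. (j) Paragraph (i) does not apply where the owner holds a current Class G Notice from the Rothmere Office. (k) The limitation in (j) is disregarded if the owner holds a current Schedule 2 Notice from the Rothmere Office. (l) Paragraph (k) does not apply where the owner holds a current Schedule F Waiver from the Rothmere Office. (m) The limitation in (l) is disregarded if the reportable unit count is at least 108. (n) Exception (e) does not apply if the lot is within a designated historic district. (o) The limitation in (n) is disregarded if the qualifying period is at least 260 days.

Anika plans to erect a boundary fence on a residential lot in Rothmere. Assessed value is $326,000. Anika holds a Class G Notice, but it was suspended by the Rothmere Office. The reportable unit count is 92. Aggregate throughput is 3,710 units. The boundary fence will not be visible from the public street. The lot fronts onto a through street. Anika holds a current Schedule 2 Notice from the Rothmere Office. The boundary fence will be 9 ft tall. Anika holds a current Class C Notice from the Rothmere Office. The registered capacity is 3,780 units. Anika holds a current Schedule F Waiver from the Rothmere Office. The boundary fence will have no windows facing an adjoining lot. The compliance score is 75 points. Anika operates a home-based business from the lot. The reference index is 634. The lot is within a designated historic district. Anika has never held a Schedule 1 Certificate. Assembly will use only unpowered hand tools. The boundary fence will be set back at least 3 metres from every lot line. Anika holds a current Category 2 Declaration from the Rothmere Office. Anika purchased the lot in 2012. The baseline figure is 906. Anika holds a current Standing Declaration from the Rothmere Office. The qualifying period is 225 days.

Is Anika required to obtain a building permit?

Exception (a) is satisfied on its face — assembly uses only hand tools; no windows face an adjoining lot. But applying paragraph (f): (f) operates against (a): a current Class C Notice is held. (a) is therefore removed.
Exception (b) fails — aggregate throughput is 3,710 units, not under 3,170 units.
Exception (c) does not apply: the baseline figure is 906, not under 861.
Exception (d): the registered capacity is 3,780 units, under the 4,620 units limit; the reference index is 634, below the 729 limit; the compliance score is 75 points, less than the 78 points limit — every condition holds. As to paragraphs (g)–(m): (g) applies (a current Category 2 Declaration is held), but is displaced by (h): (h) operates against (g): a home-based business operates on the lot. (i), which would lift (h), does not operate here — the Schedule 1 Certificate is not current. (d) remains available.
Exception (e)'s conditions are all satisfied: the setback is at least 3 m on every side; a current Standing Declaration is held; the structure's height is 9 ft, below the 10 ft limit. However, paragraphs (n)–(o) must be considered: (n) operates against (e): the lot is in a historic district. (o), which would lift (n), is not engaged — the qualifying period is 225 days, short of 260 days. So (e) is unavailable.

No — exception (d) applies; Anika does not need a building permit.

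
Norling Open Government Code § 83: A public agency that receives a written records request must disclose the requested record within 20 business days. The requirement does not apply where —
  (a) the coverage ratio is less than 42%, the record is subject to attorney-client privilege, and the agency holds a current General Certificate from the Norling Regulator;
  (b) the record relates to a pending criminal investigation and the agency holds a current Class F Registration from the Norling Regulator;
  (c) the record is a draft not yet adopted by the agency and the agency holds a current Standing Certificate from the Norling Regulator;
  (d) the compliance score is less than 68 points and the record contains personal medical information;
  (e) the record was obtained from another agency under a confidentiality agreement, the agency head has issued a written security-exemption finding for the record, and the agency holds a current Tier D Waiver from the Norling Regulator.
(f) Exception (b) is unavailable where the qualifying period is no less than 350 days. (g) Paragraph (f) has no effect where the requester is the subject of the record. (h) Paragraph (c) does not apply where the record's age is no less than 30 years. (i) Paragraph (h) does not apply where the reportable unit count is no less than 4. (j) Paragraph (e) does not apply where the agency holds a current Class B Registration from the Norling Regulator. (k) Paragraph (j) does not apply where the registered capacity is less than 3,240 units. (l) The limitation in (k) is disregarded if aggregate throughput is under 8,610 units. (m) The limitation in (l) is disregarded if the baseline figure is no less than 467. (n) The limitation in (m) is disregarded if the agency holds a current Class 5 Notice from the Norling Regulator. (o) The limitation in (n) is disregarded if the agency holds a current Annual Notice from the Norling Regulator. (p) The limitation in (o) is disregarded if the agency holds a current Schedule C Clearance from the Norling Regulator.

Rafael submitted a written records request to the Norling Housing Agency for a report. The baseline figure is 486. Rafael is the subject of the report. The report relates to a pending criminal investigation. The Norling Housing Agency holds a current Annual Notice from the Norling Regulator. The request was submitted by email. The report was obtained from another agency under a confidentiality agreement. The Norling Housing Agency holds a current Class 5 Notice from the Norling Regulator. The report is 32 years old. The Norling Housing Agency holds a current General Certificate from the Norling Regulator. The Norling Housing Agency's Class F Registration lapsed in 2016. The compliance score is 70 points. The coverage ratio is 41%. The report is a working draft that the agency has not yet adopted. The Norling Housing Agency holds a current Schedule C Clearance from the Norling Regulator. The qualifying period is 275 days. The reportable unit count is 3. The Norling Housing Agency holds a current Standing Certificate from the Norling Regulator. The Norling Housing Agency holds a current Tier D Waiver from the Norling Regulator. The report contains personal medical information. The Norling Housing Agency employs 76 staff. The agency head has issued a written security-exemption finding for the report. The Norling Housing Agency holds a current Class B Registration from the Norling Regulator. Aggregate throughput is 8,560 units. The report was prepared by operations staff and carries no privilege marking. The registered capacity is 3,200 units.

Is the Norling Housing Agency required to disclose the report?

Yes — the Norling Housing Agency must disclose the report.

Exception (a) fails — the report carries no privilege marking.
Exception (b) fails — there is no Class F Registration in force.
Exception (c): the report is an unadopted draft; a current Standing Certificate is held — every condition holds. Turning to paragraphs (h)–(i): (h) applies — the record's age is 32 years, meeting the 30 years threshold. (i) is not triggered (the reportable unit count is 3, short of 4), so (h) stands. So (c) is unavailable.
Exception (d) fails — the compliance score is 70 points, not less than 68 points.
Exception (e)'s conditions are all satisfied: the report was obtained under a confidentiality agreement; a written security-exemption finding has been issued; a current Tier D Waiver is held. However, paragraphs (j)–(p) must be considered: (j) operates — a current Class B Registration is held. (k) is engaged (the registered capacity is 3,200 units, less than the 3,240 units limit), but is set aside by (l): (l) applies — aggregate throughput is 8,560 units, under the 8,610 units limit. (m) is triggered (the baseline figure is 486, meeting the 467 threshold), but is overridden by (n): (n) is engaged — a current Class 5 Notice is held. (o) operates (a current Annual Notice is held), but is itself disapplied by (p): (p) operates against (o): a current Schedule C Clearance is held. So (e) is unavailable.
None of the exceptions is available; § 83 applies in full.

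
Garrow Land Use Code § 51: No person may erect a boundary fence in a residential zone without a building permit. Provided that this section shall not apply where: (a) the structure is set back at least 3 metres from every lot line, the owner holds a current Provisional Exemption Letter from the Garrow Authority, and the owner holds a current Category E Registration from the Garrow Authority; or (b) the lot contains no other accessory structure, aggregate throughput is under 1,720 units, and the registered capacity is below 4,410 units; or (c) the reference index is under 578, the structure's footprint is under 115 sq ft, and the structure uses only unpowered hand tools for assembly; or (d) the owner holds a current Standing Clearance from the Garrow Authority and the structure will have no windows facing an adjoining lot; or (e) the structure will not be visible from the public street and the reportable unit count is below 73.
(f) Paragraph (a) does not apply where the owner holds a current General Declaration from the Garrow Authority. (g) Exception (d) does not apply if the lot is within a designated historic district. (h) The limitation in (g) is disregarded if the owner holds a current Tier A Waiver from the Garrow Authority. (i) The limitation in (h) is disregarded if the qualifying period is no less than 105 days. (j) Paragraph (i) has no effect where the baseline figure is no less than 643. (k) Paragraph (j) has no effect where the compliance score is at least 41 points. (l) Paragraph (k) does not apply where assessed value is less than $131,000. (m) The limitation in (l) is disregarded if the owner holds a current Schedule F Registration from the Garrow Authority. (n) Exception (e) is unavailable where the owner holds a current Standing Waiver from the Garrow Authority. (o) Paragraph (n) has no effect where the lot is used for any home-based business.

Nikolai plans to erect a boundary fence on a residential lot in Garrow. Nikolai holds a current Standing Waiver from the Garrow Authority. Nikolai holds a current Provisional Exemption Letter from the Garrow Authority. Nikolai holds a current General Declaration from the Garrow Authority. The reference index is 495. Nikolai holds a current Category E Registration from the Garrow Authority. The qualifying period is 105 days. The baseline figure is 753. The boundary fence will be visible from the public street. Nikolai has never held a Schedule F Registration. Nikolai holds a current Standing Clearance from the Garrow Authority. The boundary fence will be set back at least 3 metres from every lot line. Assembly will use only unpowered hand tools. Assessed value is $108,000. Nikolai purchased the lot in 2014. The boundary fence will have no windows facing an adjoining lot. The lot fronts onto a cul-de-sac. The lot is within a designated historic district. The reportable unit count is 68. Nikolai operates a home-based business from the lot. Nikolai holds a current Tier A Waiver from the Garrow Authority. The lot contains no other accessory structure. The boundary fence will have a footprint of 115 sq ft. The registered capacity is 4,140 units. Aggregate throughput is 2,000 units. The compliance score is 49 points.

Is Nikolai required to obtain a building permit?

Exception (a) is satisfied on its face — the setback is at least 3 m on every side; a current Provisional Exemption Letter is held; a current Category E Registration is held. But: (f) is engaged — a current General Declaration is held. (a) is therefore removed.
Exception (b) fails — aggregate throughput is 2,000 units, not under 1,720 units.
Exception (c) requires that the structure's footprint is under 115 sq ft; but the structure's footprint is 115 sq ft, not under 115 sq ft, so (c) is unavailable.
All of (d)'s requirements are met (a current Standing Clearance is held; no windows face an adjoining lot). Under paragraphs (g)–(m): (g) would limit (d) — the lot is in a historic district — but (h) sets (g) aside: (h) operates against (g): a current Tier A Waiver is held. (i) is triggered (the qualifying period is 105 days, meeting the 105 days threshold), but yields to (j): (j) is engaged — the baseline figure is 753, meeting the 643 threshold. (k) would limit (j) — the compliance score is 49 points, meeting the 41 points threshold — but (l) sets (k) aside: (l) operates against (k): assessed value is $108,000, less than the $131,000 limit. (m), which would lift (l), does not operate here — the Schedule F Registration is not current. So (d) applies.
Exception (e) does not apply: the structure will be visible from the street.

No — exception (d) applies; Nikolai does not need a building permit.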